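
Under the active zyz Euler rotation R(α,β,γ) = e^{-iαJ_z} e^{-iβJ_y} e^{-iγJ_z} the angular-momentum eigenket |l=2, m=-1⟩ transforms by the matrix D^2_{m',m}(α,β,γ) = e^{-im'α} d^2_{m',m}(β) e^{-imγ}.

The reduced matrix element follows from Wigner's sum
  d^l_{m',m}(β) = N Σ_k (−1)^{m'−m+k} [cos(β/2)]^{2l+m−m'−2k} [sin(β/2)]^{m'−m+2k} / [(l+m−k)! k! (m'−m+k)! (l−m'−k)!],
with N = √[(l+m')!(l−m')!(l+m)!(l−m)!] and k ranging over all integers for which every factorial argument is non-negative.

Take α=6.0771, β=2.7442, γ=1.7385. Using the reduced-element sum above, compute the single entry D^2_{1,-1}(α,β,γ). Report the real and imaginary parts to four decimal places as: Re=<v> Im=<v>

Re=0.2962 Im=-0.7552

Split into d^2_{1,-1}(β=2.7442) × two z-phases.
Half-angle: c=0.197391, s=0.980325. N=√(6·1·1·6)=6.000000
k∈{0,1} keeps every argument non-negative
  k=0: (−1)^2·6.0000/(2)·0.1974^2·0.9803^2 = +0.112336
  k=1: (−1)^3·6.0000/(6)·0.1974^0·0.9803^4 = -0.923591
d^2_{1,-1}(2.7442) = +0.112336 -0.923591 = -0.811256
Phases: e^{-i·(1)·6.0771}=+0.978839+0.204630i, e^{-i·(-1)·1.7385}=-0.166919+0.985971i ⇒ D=+0.296226-0.755239i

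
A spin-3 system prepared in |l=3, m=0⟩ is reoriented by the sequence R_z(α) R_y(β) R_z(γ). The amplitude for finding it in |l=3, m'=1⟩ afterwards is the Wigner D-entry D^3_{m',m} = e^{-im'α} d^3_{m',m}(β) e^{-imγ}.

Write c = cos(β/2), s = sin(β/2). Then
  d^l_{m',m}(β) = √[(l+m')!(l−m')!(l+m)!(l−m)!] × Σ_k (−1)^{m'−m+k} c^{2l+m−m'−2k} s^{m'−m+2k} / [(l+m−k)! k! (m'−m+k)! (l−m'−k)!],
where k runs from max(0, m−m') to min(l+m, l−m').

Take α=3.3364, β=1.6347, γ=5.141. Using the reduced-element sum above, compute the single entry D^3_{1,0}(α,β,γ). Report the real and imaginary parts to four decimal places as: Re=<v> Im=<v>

Split into d^3_{1,0}(β=1.6347) × two z-phases.
Half-angle: c=0.684156, s=0.729335. N=√(24·2·6·6)=41.569219
Admissible k: 0..2 (factorial args all ≥0)
  k=0: (−1)^1·41.5692/(12)·0.6842^5·0.7293^1 = -0.378699
  k=1: (−1)^2·41.5692/(4)·0.6842^3·0.7293^3 = +1.291100
  k=2: (−1)^3·41.5692/(12)·0.6842^1·0.7293^5 = -0.489083
d^3_{1,0}(1.6347) = -0.378699 +1.291100 -0.489083 = +0.423317
D = (-0.981085+0.193578i)·(+0.423317)·(+1.000000+0.000000i) = -0.415310+0.081945i

Re=-0.4153 Im=0.0819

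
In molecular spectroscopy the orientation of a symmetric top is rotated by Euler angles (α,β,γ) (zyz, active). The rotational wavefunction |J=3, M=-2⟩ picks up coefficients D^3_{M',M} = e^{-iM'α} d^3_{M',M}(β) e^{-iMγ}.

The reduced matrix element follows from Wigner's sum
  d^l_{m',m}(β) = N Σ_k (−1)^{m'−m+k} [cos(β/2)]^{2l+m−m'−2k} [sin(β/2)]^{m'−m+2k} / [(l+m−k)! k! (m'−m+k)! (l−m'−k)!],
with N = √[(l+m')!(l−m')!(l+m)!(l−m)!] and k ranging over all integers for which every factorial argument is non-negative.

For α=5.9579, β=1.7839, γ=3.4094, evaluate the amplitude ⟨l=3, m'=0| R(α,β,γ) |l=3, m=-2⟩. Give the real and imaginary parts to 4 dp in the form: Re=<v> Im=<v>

Split into d^3_{0,-2}(β=1.7839) × two z-phases.
c=cos(1.7839/2)=0.627896, s=sin(1.7839/2)=0.778298; N=√[6·6·1·120]=65.726707
Admissible k: 0..1 (factorial args all ≥0)
  k=0: (−1)^2·65.7267/(12)·0.6279^4·0.7783^2 = +0.515705
  k=1: (−1)^3·65.7267/(12)·0.6279^2·0.7783^4 = -0.792352
d^3_{0,-2}(1.7839) = +0.515705 -0.792352 = -0.276647
D = (+1.000000+0.000000i)·(-0.276647)·(+0.859955+0.510370i) = -0.237904-0.141192i

Re=-0.2379 Im=-0.1412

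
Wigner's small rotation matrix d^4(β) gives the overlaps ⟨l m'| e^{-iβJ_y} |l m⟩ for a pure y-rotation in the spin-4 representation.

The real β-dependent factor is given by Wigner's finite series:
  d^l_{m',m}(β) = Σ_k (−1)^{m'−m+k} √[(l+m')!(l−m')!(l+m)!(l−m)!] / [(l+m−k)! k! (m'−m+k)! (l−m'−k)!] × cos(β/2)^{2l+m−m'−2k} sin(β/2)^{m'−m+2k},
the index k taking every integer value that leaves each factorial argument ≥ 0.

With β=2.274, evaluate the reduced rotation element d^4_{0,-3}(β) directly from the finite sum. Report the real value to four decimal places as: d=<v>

d=0.4245

d^4_{0,-3}(β=2.274) via Wigner's sum:
c=cos(2.274/2)=0.420319, s=sin(2.274/2)=0.907377; N=√[24·24·1·5040]=1703.830978
k: max(0,(-3)−(0))=0 … min(4+(-3),4−(0))=1
  k=0: (−1)^3·1703.8310/(144)·0.4203^5·0.9074^3 = -0.115963
  k=1: (−1)^4·1703.8310/(144)·0.4203^3·0.9074^5 = +0.540428
d^4_{0,-3}(2.274) = -0.115963 +0.540428 = +0.424465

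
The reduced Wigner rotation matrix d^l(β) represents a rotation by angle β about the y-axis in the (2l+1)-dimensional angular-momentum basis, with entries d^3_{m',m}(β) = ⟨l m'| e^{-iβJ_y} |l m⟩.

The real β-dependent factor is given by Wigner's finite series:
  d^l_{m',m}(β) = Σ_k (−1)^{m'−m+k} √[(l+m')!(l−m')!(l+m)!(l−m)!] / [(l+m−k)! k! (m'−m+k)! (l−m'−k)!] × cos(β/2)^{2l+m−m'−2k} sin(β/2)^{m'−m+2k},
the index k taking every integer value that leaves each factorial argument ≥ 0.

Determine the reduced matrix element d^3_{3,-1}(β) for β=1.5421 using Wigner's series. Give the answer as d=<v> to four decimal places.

d^3_{3,-1}(β=1.5421) via Wigner's sum:
With c≡cos(β/2)=0.717179 and s≡sin(β/2)=0.696889, N=[720·1·2·24]^{1/2}=185.903201
k: max(0,(-1)−(3))=0 … min(3+(-1),3−(3))=0
  k=0: (−1)^4·185.9032/(48)·0.7172^2·0.6969^4 = +0.469845
d^3_{3,-1}(1.5421) = +0.469845

d=0.4698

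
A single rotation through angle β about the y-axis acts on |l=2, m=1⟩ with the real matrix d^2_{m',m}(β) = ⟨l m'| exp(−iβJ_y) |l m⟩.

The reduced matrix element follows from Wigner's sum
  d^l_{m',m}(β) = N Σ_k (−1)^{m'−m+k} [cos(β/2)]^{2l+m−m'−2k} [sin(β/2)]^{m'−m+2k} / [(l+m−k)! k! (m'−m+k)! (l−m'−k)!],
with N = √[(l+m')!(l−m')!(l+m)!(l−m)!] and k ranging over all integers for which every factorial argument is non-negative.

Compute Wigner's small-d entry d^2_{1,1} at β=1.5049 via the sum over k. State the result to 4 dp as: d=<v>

d=-0.4627

d^2_{1,1}(β=1.5049) via Wigner's sum:
c=cos(1.5049/2)=0.730017, s=sin(1.5049/2)=0.683429; N=√[6·1·6·1]=6.000000
k∈{0,1} keeps every argument non-negative
  k=0: (−1)^0·6.0000/(6)·0.7300^4·0.6834^0 = +0.284008
  k=1: (−1)^1·6.0000/(2)·0.7300^2·0.6834^2 = -0.746748
d^2_{1,1}(1.5049) = +0.284008 -0.746748 = -0.462740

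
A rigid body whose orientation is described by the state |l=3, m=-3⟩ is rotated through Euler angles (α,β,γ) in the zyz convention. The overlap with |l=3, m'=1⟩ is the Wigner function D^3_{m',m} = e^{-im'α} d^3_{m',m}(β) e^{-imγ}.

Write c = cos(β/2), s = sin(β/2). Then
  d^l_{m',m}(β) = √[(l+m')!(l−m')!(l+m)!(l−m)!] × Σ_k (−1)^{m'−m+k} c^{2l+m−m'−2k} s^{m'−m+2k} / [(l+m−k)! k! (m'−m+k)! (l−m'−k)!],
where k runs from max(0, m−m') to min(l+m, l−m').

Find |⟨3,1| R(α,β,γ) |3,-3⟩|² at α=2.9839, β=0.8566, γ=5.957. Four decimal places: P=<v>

First d^3_{1,-3}(β=0.8566), then the phase factors e^{-i(1)α} and e^{-i(-3)γ}:
With c≡cos(β/2)=0.909673 and s≡sin(β/2)=0.415325, N=[24·2·1·720]^{1/2}=185.903201
Admissible k: 0..0 (factorial args all ≥0)
  k=0: (−1)^4·185.9032/(48)·0.9097^2·0.4153^4 = +0.095360
d^3_{1,-3}(0.8566) = +0.095360
|D^3_{1,-3}|² = |d^3_{1,-3}(β)|² = (+0.095360)² = 0.009094 (the z-rotation phases have unit modulus)

P=0.0091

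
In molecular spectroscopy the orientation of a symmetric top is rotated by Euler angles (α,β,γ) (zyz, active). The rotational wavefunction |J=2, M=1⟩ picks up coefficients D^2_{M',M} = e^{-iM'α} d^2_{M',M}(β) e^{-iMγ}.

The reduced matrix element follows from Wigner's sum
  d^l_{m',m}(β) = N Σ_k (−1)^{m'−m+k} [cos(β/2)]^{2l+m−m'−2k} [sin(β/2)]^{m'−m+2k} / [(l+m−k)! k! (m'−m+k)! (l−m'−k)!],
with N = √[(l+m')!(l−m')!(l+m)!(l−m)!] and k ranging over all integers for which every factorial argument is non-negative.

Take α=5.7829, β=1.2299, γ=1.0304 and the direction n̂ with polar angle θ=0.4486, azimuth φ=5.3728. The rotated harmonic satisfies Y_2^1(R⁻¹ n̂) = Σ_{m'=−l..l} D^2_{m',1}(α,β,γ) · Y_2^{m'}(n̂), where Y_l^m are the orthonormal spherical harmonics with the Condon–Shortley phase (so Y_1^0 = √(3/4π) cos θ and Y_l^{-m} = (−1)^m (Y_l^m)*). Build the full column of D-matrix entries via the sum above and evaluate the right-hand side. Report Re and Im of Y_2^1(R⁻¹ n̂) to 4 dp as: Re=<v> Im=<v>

Re=0.2699 Im=-0.2743

Need the full column D^2_{m',1} for m'=−2..2 at α=5.7829, β=1.2299, γ=1.0304.
cos(β/2)=0.816802, sin(β/2)=0.576918
d^2_{-2,1}: single k=3 term ⇒ +0.313681;  D = -0.139307-0.281051i
d^2_{-1,1}: k∈[2..3] ⇒ +0.666167 -0.110778 = +0.555388;  D = +0.022271-0.554941i
d^2_{0,1}: k∈[1..2] ⇒ +0.770088 -0.384179 = +0.385908;  D = +0.198541-0.330918i
d^2_{1,1}: k∈[0..1] ⇒ +0.445110 -0.666167 = -0.221056;  D = -0.190716+0.111773i
d^2_{2,1}: single k=0 term ⇒ -0.628774;  D = -0.628494+0.018753i
Y_2^{m'}(θ=0.4486,φ=5.3728) and Σ D·Y over m':
  (-0.1393-0.2811i)·(-0.0180+0.0704i)  (+0.0223-0.5549i)·(+0.1852+0.2384i)  (+0.1985-0.3309i)·(+0.4528+0.0000i)  (-0.1907+0.1118i)·(-0.1852+0.2384i)  (-0.6285+0.0188i)·(-0.0180-0.0704i)
Y_2^1(R⁻¹ n̂) = +0.269916-0.274328i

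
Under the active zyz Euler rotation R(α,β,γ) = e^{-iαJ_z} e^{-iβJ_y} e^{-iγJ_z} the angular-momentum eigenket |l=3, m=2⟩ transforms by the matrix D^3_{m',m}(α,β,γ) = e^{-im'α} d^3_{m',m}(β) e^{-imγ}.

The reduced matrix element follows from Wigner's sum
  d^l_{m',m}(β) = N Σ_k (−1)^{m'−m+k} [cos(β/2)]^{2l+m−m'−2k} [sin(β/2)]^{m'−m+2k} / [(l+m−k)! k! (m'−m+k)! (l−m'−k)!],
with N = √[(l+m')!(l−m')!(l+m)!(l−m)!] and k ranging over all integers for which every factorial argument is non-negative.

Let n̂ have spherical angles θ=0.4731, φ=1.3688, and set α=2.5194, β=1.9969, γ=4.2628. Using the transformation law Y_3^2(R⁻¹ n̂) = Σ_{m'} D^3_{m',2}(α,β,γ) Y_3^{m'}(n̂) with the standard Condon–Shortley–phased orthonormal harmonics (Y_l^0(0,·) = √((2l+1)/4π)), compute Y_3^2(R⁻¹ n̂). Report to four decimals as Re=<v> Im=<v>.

Need the full column D^3_{m',2} for m'=−3..3 at α=2.5194, β=1.9969, γ=4.2628.
cos(β/2)=0.541606, sin(β/2)=0.840633
d^3_{-3,2}: single k=5 term ⇒ +0.556916;  D = +0.316018-0.458572i
d^3_{-2,2}: k∈[4..5] ⇒ +0.732422 -0.352888 = +0.379534;  D = -0.357144+0.128431i
d^3_{-1,2}: k∈[3..4] ⇒ +0.596896 -0.718976 = -0.122080;  D = -0.117427-0.033384i
d^3_{0,2}: k∈[2..3] ⇒ +0.333048 -0.802328 = -0.469281;  D = +0.292012+0.367360i
d^3_{1,2}: k∈[1..2] ⇒ +0.123886 -0.596896 = -0.473010;  D = -0.023369-0.472432i
d^3_{2,2}: k∈[0..1] ⇒ +0.025241 -0.304030 = -0.278789;  D = -0.151092+0.234296i
d^3_{3,2}: single k=0 term ⇒ -0.095962;  D = +0.089264-0.035223i
Y_3^{m'}(θ=0.4731,φ=1.3688) and Σ D·Y over m':
  (+0.3160-0.4586i)·(-0.0225+0.0324i)  (-0.3571+0.1284i)·(-0.1737-0.0742i)  (-0.1174-0.0334i)·(+0.0875-0.4273i)  (+0.2920+0.3674i)·(+0.3195+0.0000i)  (-0.0234-0.4724i)·(-0.0875-0.4273i)  (-0.1511+0.2343i)·(-0.1737+0.0742i)  (+0.0893-0.0352i)·(+0.0225+0.0324i)
Y_3^2(R⁻¹ n̂) = -0.039727+0.190935i

Re=-0.0397 Im=0.1909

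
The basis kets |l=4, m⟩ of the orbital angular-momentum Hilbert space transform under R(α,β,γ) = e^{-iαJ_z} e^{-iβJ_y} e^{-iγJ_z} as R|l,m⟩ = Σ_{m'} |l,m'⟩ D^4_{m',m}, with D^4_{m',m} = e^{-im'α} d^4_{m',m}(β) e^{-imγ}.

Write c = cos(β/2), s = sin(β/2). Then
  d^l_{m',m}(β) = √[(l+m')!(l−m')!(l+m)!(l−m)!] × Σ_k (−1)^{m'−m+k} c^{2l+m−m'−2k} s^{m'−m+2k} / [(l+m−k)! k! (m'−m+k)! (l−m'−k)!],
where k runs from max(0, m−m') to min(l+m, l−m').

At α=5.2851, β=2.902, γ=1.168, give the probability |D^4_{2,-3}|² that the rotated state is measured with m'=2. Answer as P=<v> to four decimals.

Split into d^4_{2,-3}(β=2.902) × two z-phases.
With c≡cos(β/2)=0.119510 and s≡sin(β/2)=0.992833, N=[720·2·1·5040]^{1/2}=2693.993318
Admissible k: 0..1 (factorial args all ≥0)
  k=0: (−1)^5·2693.9933/(240)·0.1195^3·0.9928^5 = -0.018483
  k=1: (−1)^6·2693.9933/(720)·0.1195^1·0.9928^7 = +0.425208
d^4_{2,-3}(2.902) = -0.018483 +0.425208 = +0.406725
|D^4_{2,-3}|² = |d^4_{2,-3}(β)|² = (+0.406725)² = 0.165425 (the z-rotation phases have unit modulus)

P=0.1654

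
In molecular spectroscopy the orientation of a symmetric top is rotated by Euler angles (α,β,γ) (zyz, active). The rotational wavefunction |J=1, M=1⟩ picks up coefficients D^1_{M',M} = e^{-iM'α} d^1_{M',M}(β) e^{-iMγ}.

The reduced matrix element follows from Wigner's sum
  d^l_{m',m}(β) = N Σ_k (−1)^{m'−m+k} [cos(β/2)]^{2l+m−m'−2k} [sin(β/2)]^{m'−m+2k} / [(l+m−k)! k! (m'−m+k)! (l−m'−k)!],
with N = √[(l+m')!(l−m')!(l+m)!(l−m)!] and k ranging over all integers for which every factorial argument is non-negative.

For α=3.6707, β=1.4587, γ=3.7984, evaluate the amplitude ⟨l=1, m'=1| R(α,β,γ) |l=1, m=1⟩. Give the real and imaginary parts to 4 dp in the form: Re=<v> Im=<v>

Re=0.2087 Im=-0.5153

Split into d^1_{1,1}(β=1.4587) × two z-phases.
c=cos(1.4587/2)=0.745608, s=sin(1.4587/2)=0.666385; N=√[2·1·2·1]=2.000000
k: max(0,(1)−(1))=0 … min(1+(1),1−(1))=0
  k=0: (−1)^0·2.0000/(2)·0.7456^2·0.6664^0 = +0.555931
d^1_{1,1}(1.4587) = +0.555931
Attach z-rotation phases: D = e^{-i(1)(3.6707)}·(+0.555931)·e^{-i(1)(3.7984)} = +0.208724-0.515261i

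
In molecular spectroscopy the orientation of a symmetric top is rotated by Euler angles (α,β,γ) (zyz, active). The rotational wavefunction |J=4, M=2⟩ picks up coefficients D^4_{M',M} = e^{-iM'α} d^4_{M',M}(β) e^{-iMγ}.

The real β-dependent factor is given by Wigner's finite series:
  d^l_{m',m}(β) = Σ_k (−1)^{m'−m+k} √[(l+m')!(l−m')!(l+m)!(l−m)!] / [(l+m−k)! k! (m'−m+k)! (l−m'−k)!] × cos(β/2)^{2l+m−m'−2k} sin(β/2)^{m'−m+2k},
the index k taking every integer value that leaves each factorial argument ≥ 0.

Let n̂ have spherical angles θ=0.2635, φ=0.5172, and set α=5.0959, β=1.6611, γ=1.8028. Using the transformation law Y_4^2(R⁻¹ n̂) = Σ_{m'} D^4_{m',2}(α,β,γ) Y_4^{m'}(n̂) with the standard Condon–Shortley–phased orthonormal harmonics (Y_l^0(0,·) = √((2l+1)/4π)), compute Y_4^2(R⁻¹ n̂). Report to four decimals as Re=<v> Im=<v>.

Need the full column D^4_{m',2} for m'=−4..4 at α=5.0959, β=1.6611, γ=1.8028.
cos(β/2)=0.674470, sin(β/2)=0.738302
d^4_{-4,2}: single k=6 term ⇒ +0.389861;  D = -0.187169-0.341993i
d^4_{-3,2}: k∈[5..6] ⇒ +0.755517 -0.301763 = +0.453754;  D = +0.287613-0.350957i
d^4_{-2,2}: k∈[4..6] ⇒ +0.922313 -0.884122 +0.088282 = +0.126474;  D = +0.120712+0.037740i
d^4_{-1,2}: k∈[3..5] ⇒ +0.794384 -1.427793 +0.342168 = -0.291242;  D = -0.023419-0.290299i
d^4_{0,2}: k∈[2..4] ⇒ +0.486816 -1.555526 +0.698960 = -0.369750;  D = +0.330655-0.165476i
d^4_{1,2}: k∈[1..3] ⇒ +0.198888 -1.191576 +0.951862 = -0.040826;  D = +0.030605+0.027020i
d^4_{2,2}: k∈[0..2] ⇒ +0.042825 -0.615779 +0.922313 = +0.349360;  D = +0.116430-0.329388i
d^4_{3,2}: k∈[0..1] ⇒ -0.175403 +0.630523 = +0.455120;  D = +0.454685-0.019902i
d^4_{4,2}: single k=0 term ⇒ +0.271533;  D = +0.112516+0.247124i
Y_4^{m'}(θ=0.2635,φ=0.5172) and Σ D·Y over m':
  (-0.1872-0.3420i)·(-0.0010-0.0018i)  (+0.2876-0.3510i)·(+0.0004-0.0213i)  (+0.1207+0.0377i)·(+0.0641-0.1078i)  (-0.0234-0.2903i)·(+0.3645-0.2074i)  (+0.3307-0.1655i)·(+0.5763+0.0000i)  (+0.0306+0.0270i)·(-0.3645-0.2074i)  (+0.1164-0.3294i)·(+0.0641+0.1078i)  (+0.4547-0.0199i)·(-0.0004-0.0213i)  (+0.1125+0.2471i)·(-0.0010+0.0018i)
Y_4^2(R⁻¹ n̂) = +0.162055-0.247023i

Re=0.1621 Im=-0.2470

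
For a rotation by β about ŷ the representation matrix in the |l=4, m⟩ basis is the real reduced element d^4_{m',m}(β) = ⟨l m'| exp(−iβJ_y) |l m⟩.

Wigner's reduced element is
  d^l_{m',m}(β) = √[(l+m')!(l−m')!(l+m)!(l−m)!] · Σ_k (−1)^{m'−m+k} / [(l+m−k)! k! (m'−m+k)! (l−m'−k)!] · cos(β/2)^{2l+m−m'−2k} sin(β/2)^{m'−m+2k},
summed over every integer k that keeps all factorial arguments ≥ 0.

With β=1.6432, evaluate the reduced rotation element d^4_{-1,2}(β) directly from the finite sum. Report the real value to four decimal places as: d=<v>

d=-0.2710

d^4_{-1,2}(β=1.6432) via Wigner's sum:
Half-angle: c=0.681051, s=0.732236. N=√(6·120·720·2)=1018.233765
Admissible k: 3..5 (factorial args all ≥0)
  k=3: (−1)^0·1018.2338/(72)·0.6811^5·0.7322^3 = +0.813515
  k=4: (−1)^1·1018.2338/(48)·0.6811^3·0.7322^5 = -1.410590
  k=5: (−1)^2·1018.2338/(240)·0.6811^1·0.7322^7 = +0.326118
d^4_{-1,2}(1.6432) = +0.813515 -1.410590 +0.326118 = -0.270957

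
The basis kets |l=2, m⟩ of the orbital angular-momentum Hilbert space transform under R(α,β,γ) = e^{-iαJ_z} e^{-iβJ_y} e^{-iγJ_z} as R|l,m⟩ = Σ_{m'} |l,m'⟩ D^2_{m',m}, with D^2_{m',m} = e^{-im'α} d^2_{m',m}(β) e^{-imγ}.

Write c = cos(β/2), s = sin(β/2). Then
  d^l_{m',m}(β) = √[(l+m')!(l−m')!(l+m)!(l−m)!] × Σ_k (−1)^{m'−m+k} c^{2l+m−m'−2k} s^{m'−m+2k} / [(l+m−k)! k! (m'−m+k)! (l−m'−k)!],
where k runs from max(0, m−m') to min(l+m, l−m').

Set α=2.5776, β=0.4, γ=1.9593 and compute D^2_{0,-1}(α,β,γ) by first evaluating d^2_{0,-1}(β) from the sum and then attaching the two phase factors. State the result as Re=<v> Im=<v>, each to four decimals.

Re=0.1664 Im=-0.4066

First d^2_{0,-1}(β=0.4), then the phase factors e^{-i(0)α} and e^{-i(-1)γ}:
c=cos(0.4/2)=0.980067, s=sin(0.4/2)=0.198669; N=√[2·2·1·6]=4.898979
Admissible k: 0..1 (factorial args all ≥0)
  k=0: (−1)^1·4.8990/(2)·0.9801^3·0.1987^1 = -0.458114
  k=1: (−1)^2·4.8990/(2)·0.9801^1·0.1987^3 = +0.018825
d^2_{0,-1}(0.4) = -0.458114 +0.018825 = -0.439289
Attach z-rotation phases: D = e^{-i(0)(2.5776)}·(-0.439289)·e^{-i(-1)(1.9593)} = +0.166404-0.406552i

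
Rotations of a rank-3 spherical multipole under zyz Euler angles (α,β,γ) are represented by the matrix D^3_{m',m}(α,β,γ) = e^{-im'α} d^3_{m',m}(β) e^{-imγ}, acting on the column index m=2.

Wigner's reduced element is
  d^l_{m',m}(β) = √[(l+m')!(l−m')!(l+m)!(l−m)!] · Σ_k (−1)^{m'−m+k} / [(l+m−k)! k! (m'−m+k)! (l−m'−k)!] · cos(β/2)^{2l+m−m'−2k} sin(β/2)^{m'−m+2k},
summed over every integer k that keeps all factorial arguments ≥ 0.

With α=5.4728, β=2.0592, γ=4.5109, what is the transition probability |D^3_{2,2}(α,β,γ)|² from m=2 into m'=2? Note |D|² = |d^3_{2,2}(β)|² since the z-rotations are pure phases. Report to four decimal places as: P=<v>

P=0.0576

First d^3_{2,2}(β=2.0592), then the phase factors e^{-i(2)α} and e^{-i(2)γ}:
c=cos(2.0592/2)=0.515162, s=sin(2.0592/2)=0.857093; N=√[120·1·120·1]=120.000000
The bounds max(0,m−m')=0 and min(l+m,l−m')=1 give 2 terms
  k=0: (−1)^0·120.0000/(120)·0.5152^6·0.8571^0 = +0.018692
  k=1: (−1)^1·120.0000/(24)·0.5152^4·0.8571^2 = -0.258702
d^3_{2,2}(2.0592) = +0.018692 -0.258702 = -0.240010
|D^3_{2,2}|² = |d^3_{2,2}(β)|² = (-0.240010)² = 0.057605 (the z-rotation phases have unit modulus)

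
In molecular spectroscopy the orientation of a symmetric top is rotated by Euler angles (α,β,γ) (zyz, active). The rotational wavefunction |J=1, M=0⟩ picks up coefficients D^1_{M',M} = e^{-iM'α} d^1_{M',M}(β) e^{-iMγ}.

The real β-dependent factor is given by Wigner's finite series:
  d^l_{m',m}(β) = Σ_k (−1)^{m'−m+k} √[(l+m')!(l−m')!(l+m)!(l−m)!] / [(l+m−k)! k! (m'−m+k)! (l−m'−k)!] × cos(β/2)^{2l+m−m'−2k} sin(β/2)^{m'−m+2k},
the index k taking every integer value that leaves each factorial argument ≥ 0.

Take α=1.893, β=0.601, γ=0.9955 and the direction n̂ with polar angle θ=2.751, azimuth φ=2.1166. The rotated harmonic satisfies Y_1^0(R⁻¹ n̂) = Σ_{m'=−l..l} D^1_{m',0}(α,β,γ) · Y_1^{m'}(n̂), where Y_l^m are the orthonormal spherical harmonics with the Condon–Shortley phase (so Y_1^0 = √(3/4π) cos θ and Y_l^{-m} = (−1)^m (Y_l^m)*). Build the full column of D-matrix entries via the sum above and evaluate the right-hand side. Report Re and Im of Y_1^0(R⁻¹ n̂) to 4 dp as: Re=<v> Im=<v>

Need the full column D^1_{m',0} for m'=−1..1 at α=1.893, β=0.601, γ=0.9955.
cos(β/2)=0.955189, sin(β/2)=0.295998
d^1_{-1,0}: single k=1 term ⇒ +0.399846;  D = -0.126614+0.379270i
d^1_{0,0}: k∈[0..1] ⇒ +0.912385 -0.087615 = +0.824771;  D = +0.824771+0.000000i
d^1_{1,0}: single k=0 term ⇒ -0.399846;  D = +0.126614+0.379270i
Y_1^{m'}(θ=2.751,φ=2.1166) and Σ D·Y over m':
  (-0.1266+0.3793i)·(-0.0683-0.1124i)  (+0.8248+0.0000i)·(-0.4518+0.0000i)  (+0.1266+0.3793i)·(+0.0683-0.1124i)
Y_1^0(R⁻¹ n̂) = -0.270059+0.000000i

Re=-0.2701 Im=0.0000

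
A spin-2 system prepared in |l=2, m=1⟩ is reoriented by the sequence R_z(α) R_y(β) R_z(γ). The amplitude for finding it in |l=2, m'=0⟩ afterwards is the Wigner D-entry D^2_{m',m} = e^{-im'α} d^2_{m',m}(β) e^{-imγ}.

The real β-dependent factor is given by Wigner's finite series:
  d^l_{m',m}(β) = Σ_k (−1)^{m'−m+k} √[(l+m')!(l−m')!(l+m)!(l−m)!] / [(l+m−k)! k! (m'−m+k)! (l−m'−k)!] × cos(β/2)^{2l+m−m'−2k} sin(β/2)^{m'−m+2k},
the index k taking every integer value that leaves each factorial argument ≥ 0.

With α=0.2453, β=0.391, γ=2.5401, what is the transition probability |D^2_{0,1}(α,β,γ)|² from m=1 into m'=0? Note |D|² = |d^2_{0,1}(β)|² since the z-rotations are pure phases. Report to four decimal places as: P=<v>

P=0.1862

First d^2_{0,1}(β=0.391), then the phase factors e^{-i(0)α} and e^{-i(1)γ}:
With c≡cos(β/2)=0.980951 and s≡sin(β/2)=0.194257, N=[2·2·6·1]^{1/2}=4.898979
k∈{1,2} keeps every argument non-negative
  k=1: (−1)^0·4.8990/(2)·0.9810^3·0.1943^1 = +0.449153
  k=2: (−1)^1·4.8990/(2)·0.9810^1·0.1943^3 = -0.017614
d^2_{0,1}(0.391) = +0.449153 -0.017614 = +0.431539
|D^2_{0,1}|² = |d^2_{0,1}(β)|² = (+0.431539)² = 0.186226 (the z-rotation phases have unit modulus)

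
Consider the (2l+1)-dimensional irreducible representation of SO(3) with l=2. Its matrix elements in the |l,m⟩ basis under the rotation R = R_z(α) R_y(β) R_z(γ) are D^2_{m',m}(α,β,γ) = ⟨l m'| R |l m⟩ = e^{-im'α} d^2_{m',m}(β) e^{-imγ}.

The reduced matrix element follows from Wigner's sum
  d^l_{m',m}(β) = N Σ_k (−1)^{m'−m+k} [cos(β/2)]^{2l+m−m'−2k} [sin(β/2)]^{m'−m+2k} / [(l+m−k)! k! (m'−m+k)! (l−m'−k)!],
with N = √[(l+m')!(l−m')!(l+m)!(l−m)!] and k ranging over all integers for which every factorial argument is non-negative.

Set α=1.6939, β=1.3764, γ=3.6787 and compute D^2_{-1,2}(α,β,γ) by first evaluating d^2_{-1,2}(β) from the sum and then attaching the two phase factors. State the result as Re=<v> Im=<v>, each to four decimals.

Re=0.3222 Im=0.2299

Split into d^2_{-1,2}(β=1.3764) × two z-phases.
Half-angle: c=0.772391, s=0.635148. N=√(1·6·24·1)=12.000000
The bounds max(0,m−m')=3 and min(l+m,l−m')=3 give 1 term
  k=3: (−1)^0·12.0000/(6)·0.7724^1·0.6351^3 = +0.395814
d^2_{-1,2}(1.3764) = +0.395814
Attach z-rotation phases: D = e^{-i(-1)(1.6939)}·(+0.395814)·e^{-i(2)(3.6787)} = +0.322217+0.229881i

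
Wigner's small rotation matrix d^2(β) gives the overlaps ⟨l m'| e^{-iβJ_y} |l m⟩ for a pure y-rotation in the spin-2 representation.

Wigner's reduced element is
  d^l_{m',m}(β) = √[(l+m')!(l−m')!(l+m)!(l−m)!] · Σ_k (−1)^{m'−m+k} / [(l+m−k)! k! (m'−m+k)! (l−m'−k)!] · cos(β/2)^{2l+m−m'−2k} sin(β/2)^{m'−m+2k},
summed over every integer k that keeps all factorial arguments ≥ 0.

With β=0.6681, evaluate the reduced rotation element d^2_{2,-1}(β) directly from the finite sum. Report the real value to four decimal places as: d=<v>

d^2_{2,-1}(β=0.6681) via Wigner's sum:
c=cos(0.6681/2)=0.944722, s=sin(0.6681/2)=0.327872; N=√[24·1·1·6]=12.000000
Admissible k: 0..0 (factorial args all ≥0)
  k=0: (−1)^3·12.0000/(6)·0.9447^1·0.3279^3 = -0.066596
d^2_{2,-1}(0.6681) = -0.066596

d=-0.0666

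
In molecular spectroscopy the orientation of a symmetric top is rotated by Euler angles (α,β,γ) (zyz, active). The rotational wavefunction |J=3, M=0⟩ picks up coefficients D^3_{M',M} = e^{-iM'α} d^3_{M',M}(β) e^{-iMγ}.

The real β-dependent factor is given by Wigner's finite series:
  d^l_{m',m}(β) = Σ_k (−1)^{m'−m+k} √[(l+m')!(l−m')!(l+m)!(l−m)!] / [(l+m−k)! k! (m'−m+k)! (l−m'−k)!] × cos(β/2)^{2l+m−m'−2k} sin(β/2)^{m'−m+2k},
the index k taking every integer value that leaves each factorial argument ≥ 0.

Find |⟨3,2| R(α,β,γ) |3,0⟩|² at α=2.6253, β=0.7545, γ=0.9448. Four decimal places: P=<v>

P=0.2191

First d^3_{2,0}(β=0.7545), then the phase factors e^{-i(2)α} and e^{-i(0)γ}:
Half-angle: c=0.929681, s=0.368365. N=√(120·1·6·6)=65.726707
k: max(0,(0)−(2))=0 … min(3+(0),3−(2))=1
  k=0: (−1)^2·65.7267/(12)·0.9297^4·0.3684^2 = +0.555206
  k=1: (−1)^3·65.7267/(12)·0.9297^2·0.3684^4 = -0.087165
d^3_{2,0}(0.7545) = +0.555206 -0.087165 = +0.468041
|D^3_{2,0}|² = |d^3_{2,0}(β)|² = (+0.468041)² = 0.219062 (the z-rotation phases have unit modulus)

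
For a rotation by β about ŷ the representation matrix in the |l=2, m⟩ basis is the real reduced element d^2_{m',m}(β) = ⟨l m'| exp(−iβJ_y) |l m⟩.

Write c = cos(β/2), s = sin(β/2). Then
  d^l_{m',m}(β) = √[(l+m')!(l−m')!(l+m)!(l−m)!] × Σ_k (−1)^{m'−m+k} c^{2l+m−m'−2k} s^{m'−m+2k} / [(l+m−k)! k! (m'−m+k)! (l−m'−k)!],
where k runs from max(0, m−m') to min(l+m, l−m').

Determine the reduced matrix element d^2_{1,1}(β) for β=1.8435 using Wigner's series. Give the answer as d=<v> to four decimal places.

d=-0.5621

d^2_{1,1}(β=1.8435) via Wigner's sum:
With c≡cos(β/2)=0.604427 and s≡sin(β/2)=0.796661, N=[6·1·6·1]^{1/2}=6.000000
k: max(0,(1)−(1))=0 … min(2+(1),2−(1))=1
  k=0: (−1)^0·6.0000/(6)·0.6044^4·0.7967^0 = +0.133467
  k=1: (−1)^1·6.0000/(2)·0.6044^2·0.7967^2 = -0.695594
d^2_{1,1}(1.8435) = +0.133467 -0.695594 = -0.562126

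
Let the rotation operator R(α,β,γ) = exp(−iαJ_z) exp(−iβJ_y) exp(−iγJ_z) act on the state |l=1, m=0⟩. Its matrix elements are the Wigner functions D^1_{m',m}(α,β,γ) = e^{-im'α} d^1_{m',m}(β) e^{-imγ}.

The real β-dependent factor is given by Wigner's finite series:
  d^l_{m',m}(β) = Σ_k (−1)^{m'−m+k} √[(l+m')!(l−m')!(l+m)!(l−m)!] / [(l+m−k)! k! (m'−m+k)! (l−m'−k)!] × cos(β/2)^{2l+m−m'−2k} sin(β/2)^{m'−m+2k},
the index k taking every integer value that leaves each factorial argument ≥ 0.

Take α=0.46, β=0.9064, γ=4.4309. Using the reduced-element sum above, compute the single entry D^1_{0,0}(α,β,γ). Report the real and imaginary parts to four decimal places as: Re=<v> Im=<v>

D^1_{0,0}(0.46,0.9064,4.4309) = e^{-i·0·0.46}·d^1_{0,0}(0.9064)·e^{-i·0·4.4309}. Compute d first:
c=cos(0.9064/2)=0.899051, s=sin(0.9064/2)=0.437845; N=√[1·1·1·1]=1.000000
k: max(0,(0)−(0))=0 … min(1+(0),1−(0))=1
  k=0: (−1)^0·1.0000/(1)·0.8991^2·0.4378^0 = +0.808292
  k=1: (−1)^1·1.0000/(1)·0.8991^0·0.4378^2 = -0.191708
d^1_{0,0}(0.9064) = +0.808292 -0.191708 = +0.616584
D = (+1.000000+0.000000i)·(+0.616584)·(+1.000000+0.000000i) = +0.616584+0.000000i

Re=0.6166 Im=0.0000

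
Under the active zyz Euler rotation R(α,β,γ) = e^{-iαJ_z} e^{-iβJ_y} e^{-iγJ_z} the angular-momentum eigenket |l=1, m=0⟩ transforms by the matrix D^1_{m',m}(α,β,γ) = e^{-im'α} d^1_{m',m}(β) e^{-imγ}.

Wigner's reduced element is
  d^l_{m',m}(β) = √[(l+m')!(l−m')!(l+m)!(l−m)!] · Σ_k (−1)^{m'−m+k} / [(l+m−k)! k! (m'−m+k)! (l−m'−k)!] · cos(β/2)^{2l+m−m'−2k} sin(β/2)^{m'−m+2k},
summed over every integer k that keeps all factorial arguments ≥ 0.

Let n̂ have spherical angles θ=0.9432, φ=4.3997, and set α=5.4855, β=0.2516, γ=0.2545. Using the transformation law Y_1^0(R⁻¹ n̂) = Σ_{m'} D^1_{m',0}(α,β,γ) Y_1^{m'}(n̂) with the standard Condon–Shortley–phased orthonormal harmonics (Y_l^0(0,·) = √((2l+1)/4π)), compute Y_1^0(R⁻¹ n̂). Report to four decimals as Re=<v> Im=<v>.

Need the full column D^1_{m',0} for m'=−1..1 at α=5.4855, β=0.2516, γ=0.2545.
cos(β/2)=0.992098, sin(β/2)=0.125468
d^1_{-1,0}: single k=1 term ⇒ +0.176037;  D = +0.122938-0.125997i
d^1_{0,0}: k∈[0..1] ⇒ +0.984258 -0.015742 = +0.968515;  D = +0.968515+0.000000i
d^1_{1,0}: single k=0 term ⇒ -0.176037;  D = -0.122938-0.125997i
Y_1^{m'}(θ=0.9432,φ=4.3997) and Σ D·Y over m':
  (+0.1229-0.1260i)·(-0.0860+0.2661i)  (+0.9685+0.0000i)·(+0.2869+0.0000i)  (-0.1229-0.1260i)·(+0.0860+0.2661i)
Y_1^0(R⁻¹ n̂) = +0.323777+0.000000i

Re=0.3238 Im=0.0000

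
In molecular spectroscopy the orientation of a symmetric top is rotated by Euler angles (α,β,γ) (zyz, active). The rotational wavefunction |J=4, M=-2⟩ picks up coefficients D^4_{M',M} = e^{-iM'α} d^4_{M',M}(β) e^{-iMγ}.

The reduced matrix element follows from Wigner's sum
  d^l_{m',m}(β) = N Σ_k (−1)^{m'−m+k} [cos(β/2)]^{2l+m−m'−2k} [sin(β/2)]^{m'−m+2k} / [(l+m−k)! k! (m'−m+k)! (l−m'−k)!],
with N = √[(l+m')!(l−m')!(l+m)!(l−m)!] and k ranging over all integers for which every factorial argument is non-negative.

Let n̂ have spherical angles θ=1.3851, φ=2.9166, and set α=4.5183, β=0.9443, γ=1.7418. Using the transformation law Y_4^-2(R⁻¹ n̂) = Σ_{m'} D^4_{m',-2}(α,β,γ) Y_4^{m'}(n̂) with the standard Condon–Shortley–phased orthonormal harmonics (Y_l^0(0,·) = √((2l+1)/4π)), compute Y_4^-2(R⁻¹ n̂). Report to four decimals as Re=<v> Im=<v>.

Need the full column D^4_{m',-2} for m'=−4..4 at α=4.5183, β=0.9443, γ=1.7418.
cos(β/2)=0.890593, sin(β/2)=0.454802
d^4_{-4,-2}: single k=2 term ⇒ +0.546133;  D = -0.495421+0.229823i
d^4_{-3,-2}: k∈[1..2] ⇒ +0.756205 -0.591627 = +0.164579;  D = -0.039162-0.159851i
d^4_{-2,-2}: k∈[0..2] ⇒ +0.395760 -1.238513 +0.403736 = -0.439016;  D = -0.438549+0.020262i
d^4_{-1,-2}: k∈[0..2] ⇒ -0.857456 +1.118070 -0.194386 = +0.066228;  D = -0.009761+0.065504i
d^4_{0,-2}: k∈[0..2] ⇒ +0.979130 -0.680920 +0.066591 = +0.364801;  D = -0.343673-0.122347i
d^4_{1,-2}: k∈[0..2] ⇒ -0.745380 +0.291579 -0.015208 = -0.469009;  D = -0.239562+0.403211i
d^4_{2,-2}: k∈[0..2] ⇒ +0.403736 -0.084231 +0.001831 = +0.321335;  D = +0.239411+0.214333i
d^4_{3,-2}: k∈[0..1] ⇒ -0.154289 +0.013412 = -0.140877;  D = +0.112446-0.084866i
d^4_{4,-2}: single k=0 term ⇒ +0.037143;  D = -0.016237-0.033406i
Y_4^{m'}(θ=1.3851,φ=2.9166) and Σ D·Y over m':
  (-0.4954+0.2298i)·(+0.2567+0.3234i)  (-0.0392-0.1599i)·(-0.1713-0.1371i)  (-0.4385+0.0203i)·(-0.2215-0.1070i)  (-0.0098+0.0655i)·(+0.2311+0.0529i)  (-0.3437-0.1223i)·(+0.2135+0.0000i)  (-0.2396+0.4032i)·(-0.2311+0.0529i)  (+0.2394+0.2143i)·(-0.2215+0.1070i)  (+0.1124-0.0849i)·(+0.1713-0.1371i)  (-0.0162-0.0334i)·(+0.2567-0.3234i)
Y_4^-2(R⁻¹ n̂) = -0.245738-0.198527i

Re=-0.2457 Im=-0.1985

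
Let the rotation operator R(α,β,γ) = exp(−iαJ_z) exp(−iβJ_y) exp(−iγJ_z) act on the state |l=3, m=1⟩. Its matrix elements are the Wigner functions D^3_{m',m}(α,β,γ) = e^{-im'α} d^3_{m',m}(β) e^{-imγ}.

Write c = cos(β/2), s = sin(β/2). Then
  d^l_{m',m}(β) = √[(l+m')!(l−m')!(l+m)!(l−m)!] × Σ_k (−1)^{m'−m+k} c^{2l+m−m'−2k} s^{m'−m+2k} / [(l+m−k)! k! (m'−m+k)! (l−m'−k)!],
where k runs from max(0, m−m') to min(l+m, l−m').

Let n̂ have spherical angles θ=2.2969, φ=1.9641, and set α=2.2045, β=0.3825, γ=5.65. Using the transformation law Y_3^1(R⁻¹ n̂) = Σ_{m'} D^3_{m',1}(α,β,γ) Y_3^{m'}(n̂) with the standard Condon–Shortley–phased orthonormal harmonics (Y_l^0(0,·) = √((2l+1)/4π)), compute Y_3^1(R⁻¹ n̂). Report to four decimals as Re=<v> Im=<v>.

Re=0.1111 Im=0.0526

Need the full column D^3_{m',1} for m'=−3..3 at α=2.2045, β=0.3825, γ=5.65.
cos(β/2)=0.981767, sin(β/2)=0.190086
d^3_{-3,1}: single k=4 term ⇒ +0.004874;  D = +0.002781+0.004002i
d^3_{-2,1}: k∈[3..4] ⇒ +0.041106 -0.000770 = +0.040336;  D = +0.013063-0.038162i
d^3_{-1,1}: k∈[2..4] ⇒ +0.201413 -0.010067 +0.000047 = +0.191393;  D = -0.182622+0.057274i
d^3_{0,1}: k∈[1..3] ⇒ +0.600599 -0.067544 +0.000844 = +0.533898;  D = +0.430400+0.315916i
d^3_{1,1}: k∈[0..2] ⇒ +0.895471 -0.268550 +0.007550 = +0.634471;  D = -0.000329-0.634471i
d^3_{2,1}: k∈[0..1] ⇒ -0.548269 +0.041106 = -0.507163;  D = +0.408536-0.300520i
d^3_{3,1}: single k=0 term ⇒ +0.130011;  D = +0.124094+0.038777i
Y_3^{m'}(θ=2.2969,φ=1.9641) and Σ D·Y over m':
  (+0.0028+0.0040i)·(+0.1613+0.0665i)  (+0.0131-0.0382i)·(+0.2680-0.2686i)  (-0.1826+0.0573i)·(-0.1115-0.2688i)  (+0.4304+0.3159i)·(+0.1972+0.0000i)  (-0.0003-0.6345i)·(+0.1115-0.2688i)  (+0.4085-0.3005i)·(+0.2680+0.2686i)  (+0.1241+0.0388i)·(-0.1613+0.0665i)
Y_3^1(R⁻¹ n̂) = +0.111083+0.052616i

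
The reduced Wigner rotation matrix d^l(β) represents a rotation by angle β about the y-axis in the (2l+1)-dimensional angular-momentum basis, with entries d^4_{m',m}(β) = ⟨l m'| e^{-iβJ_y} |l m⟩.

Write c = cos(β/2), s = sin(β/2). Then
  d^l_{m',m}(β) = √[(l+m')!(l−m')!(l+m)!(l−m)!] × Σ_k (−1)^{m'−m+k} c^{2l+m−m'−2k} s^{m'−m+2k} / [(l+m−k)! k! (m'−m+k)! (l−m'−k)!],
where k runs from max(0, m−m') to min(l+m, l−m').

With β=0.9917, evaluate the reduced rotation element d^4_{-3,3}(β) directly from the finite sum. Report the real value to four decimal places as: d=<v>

d=0.0602

d^4_{-3,3}(β=0.9917) via Wigner's sum:
With c≡cos(β/2)=0.879565 and s≡sin(β/2)=0.475779, N=[1·5040·5040·1]^{1/2}=5040.000000
The bounds max(0,m−m')=6 and min(l+m,l−m')=7 give 2 terms
  k=6: (−1)^0·5040.0000/(720)·0.8796^2·0.4758^6 = +0.062816
  k=7: (−1)^1·5040.0000/(5040)·0.8796^0·0.4758^8 = -0.002626
d^4_{-3,3}(0.9917) = +0.062816 -0.002626 = +0.060190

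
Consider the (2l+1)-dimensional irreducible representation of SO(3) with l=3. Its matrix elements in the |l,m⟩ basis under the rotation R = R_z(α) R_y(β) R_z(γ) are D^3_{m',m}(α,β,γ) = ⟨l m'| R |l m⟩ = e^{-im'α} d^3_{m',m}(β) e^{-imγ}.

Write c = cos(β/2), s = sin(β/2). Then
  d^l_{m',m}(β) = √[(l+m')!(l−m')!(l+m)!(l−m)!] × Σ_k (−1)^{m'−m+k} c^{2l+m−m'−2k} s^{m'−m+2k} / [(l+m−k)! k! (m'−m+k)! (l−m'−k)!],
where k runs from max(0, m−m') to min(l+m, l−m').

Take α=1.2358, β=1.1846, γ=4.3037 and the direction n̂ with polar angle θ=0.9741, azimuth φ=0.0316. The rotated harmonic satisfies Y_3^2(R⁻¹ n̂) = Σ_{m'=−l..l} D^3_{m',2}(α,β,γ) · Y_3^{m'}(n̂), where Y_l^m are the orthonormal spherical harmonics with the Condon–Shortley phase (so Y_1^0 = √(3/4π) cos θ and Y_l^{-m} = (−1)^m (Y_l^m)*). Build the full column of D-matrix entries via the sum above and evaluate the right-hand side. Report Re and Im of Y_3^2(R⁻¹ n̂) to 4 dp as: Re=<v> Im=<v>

Need the full column D^3_{m',2} for m'=−3..3 at α=1.2358, β=1.1846, γ=4.3037.
cos(β/2)=0.829659, sin(β/2)=0.558271
d^3_{-3,2}: single k=5 term ⇒ +0.110205;  D = +0.020555+0.108271i
d^3_{-2,2}: k∈[4..5] ⇒ +0.334309 -0.030274 = +0.304035;  D = +0.300739+0.044648i
d^3_{-1,2}: k∈[3..4] ⇒ +0.628439 -0.142273 = +0.486166;  D = +0.225528-0.430691i
d^3_{0,2}: k∈[2..3] ⇒ +0.808814 -0.366218 = +0.442596;  D = -0.302796-0.322810i
d^3_{1,2}: k∈[1..2] ⇒ +0.693973 -0.628439 = +0.065534;  D = -0.059880+0.026628i
d^3_{2,2}: k∈[0..1] ⇒ +0.326135 -0.738343 = -0.412208;  D = -0.034349-0.410774i
d^3_{3,2}: single k=0 term ⇒ -0.537549;  D = -0.520629-0.133810i
Y_3^{m'}(θ=0.9741,φ=0.0316) and Σ D·Y over m':
  (+0.0206+0.1083i)·(+0.2351-0.0224i)  (+0.3007+0.0446i)·(+0.3922-0.0248i)  (+0.2255-0.4307i)·(+0.1546-0.0049i)  (-0.3028-0.3228i)·(-0.2980+0.0000i)  (-0.0599+0.0266i)·(-0.1546-0.0049i)  (-0.0343-0.4108i)·(+0.3922+0.0248i)  (-0.5206-0.1338i)·(-0.2351-0.0224i)
Y_3^2(R⁻¹ n̂) = +0.374829-0.059127i

Re=0.3748 Im=-0.0591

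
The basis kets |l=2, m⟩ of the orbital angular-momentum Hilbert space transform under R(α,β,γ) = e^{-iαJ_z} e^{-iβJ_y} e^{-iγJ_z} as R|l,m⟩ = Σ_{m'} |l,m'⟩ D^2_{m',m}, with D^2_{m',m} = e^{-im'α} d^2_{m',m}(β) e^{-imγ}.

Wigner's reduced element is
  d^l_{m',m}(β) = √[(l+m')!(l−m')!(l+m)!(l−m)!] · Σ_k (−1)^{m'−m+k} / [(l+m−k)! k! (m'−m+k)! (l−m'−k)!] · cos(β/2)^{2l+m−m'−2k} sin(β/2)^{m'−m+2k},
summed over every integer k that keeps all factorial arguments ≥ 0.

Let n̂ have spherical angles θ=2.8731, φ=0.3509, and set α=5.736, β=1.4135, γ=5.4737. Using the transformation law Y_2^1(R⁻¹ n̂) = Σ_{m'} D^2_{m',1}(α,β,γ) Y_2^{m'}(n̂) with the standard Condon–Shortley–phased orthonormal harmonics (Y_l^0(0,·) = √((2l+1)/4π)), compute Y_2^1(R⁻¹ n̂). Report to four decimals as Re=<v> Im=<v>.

Re=-0.0050 Im=-0.0080

Need the full column D^2_{m',1} for m'=−2..2 at α=5.736, β=1.4135, γ=5.4737.
cos(β/2)=0.760476, sin(β/2)=0.649366
d^2_{-2,1}: single k=3 term ⇒ +0.416470;  D = +0.399684-0.117048i
d^2_{-1,1}: k∈[2..3] ⇒ +0.731596 -0.177810 = +0.553785;  D = +0.534844+0.143598i
d^2_{0,1}: k∈[1..2] ⇒ +0.699555 -0.510069 = +0.189486;  D = +0.130721+0.137175i
d^2_{1,1}: k∈[0..1] ⇒ +0.334459 -0.731596 = -0.397137;  D = -0.084389-0.388067i
d^2_{2,1}: single k=0 term ⇒ -0.571184;  D = +0.186741-0.539796i
Y_2^{m'}(θ=2.8731,φ=0.3509) and Σ D·Y over m':
  (+0.3997-0.1170i)·(+0.0208-0.0175i)  (+0.5348+0.1436i)·(-0.1856+0.0679i)  (+0.1307+0.1372i)·(+0.5642+0.0000i)  (-0.0844-0.3881i)·(+0.1856+0.0679i)  (+0.1867-0.5398i)·(+0.0208+0.0175i)
Y_2^1(R⁻¹ n̂) = -0.004953-0.008037i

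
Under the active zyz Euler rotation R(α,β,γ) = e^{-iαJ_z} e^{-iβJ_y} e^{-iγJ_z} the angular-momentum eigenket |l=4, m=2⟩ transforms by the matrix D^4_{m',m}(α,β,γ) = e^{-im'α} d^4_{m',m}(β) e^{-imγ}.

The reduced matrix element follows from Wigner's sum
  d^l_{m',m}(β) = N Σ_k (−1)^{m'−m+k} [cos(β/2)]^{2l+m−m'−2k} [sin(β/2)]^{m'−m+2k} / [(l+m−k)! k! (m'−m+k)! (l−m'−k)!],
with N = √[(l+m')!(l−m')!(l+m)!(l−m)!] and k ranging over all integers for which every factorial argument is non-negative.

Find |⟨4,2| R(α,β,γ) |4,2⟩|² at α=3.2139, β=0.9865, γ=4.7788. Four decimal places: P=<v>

P=0.1938

First d^4_{2,2}(β=0.9865), then the phase factors e^{-i(2)α} and e^{-i(2)γ}:
Half-angle: c=0.880799, s=0.473491. N=√(720·2·720·2)=1440.000000
k: max(0,(2)−(2))=0 … min(4+(2),4−(2))=2
  k=0: (−1)^0·1440.0000/(1440)·0.8808^8·0.4735^0 = +0.362254
  k=1: (−1)^1·1440.0000/(120)·0.8808^6·0.4735^2 = -1.256217
  k=2: (−1)^2·1440.0000/(96)·0.8808^4·0.4735^4 = +0.453779
d^4_{2,2}(0.9865) = +0.362254 -1.256217 +0.453779 = -0.440183
|D^4_{2,2}|² = |d^4_{2,2}(β)|² = (-0.440183)² = 0.193761 (the z-rotation phases have unit modulus)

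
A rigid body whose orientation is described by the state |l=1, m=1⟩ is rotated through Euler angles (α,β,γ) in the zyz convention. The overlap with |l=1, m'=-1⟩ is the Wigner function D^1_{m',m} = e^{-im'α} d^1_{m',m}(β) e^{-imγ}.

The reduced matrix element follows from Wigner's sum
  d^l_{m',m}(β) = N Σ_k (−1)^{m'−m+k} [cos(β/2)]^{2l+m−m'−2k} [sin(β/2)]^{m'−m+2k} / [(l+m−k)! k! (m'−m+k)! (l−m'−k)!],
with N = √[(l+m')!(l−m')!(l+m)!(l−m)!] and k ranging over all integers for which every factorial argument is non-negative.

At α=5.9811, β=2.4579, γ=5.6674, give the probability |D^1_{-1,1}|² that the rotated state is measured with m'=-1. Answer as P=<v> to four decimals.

First d^1_{-1,1}(β=2.4579), then the phase factors e^{-i(-1)α} and e^{-i(1)γ}:
Half-angle: c=0.335227, s=0.942137. N=√(1·2·2·1)=2.000000
k∈{2} keeps every argument non-negative
  k=2: (−1)^0·2.0000/(2)·0.3352^0·0.9421^2 = +0.887623
d^1_{-1,1}(2.4579) = +0.887623
|D^1_{-1,1}|² = |d^1_{-1,1}(β)|² = (+0.887623)² = 0.787874 (the z-rotation phases have unit modulus)

P=0.7879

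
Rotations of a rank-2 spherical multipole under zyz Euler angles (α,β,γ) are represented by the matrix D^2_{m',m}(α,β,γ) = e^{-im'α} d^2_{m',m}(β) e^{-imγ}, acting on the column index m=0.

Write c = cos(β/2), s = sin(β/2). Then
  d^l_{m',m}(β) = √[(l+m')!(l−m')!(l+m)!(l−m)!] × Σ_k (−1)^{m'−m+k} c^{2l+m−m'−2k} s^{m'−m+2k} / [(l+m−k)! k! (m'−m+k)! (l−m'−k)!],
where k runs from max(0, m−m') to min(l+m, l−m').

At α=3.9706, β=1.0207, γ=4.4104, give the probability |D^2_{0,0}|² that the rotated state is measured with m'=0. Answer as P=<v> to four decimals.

P=0.0081

D^2_{0,0}(3.9706,1.0207,4.4104) = e^{-i·0·3.9706}·d^2_{0,0}(1.0207)·e^{-i·0·4.4104}. Compute d first:
c=cos(1.0207/2)=0.872574, s=sin(1.0207/2)=0.488483; N=√[2·2·2·2]=4.000000
Admissible k: 0..2 (factorial args all ≥0)
  k=0: (−1)^0·4.0000/(4)·0.8726^4·0.4885^0 = +0.579707
  k=1: (−1)^1·4.0000/(1)·0.8726^2·0.4885^2 = -0.726712
  k=2: (−1)^2·4.0000/(4)·0.8726^0·0.4885^4 = +0.056937
d^2_{0,0}(1.0207) = +0.579707 -0.726712 +0.056937 = -0.090068
|D^2_{0,0}|² = |d^2_{0,0}(β)|² = (-0.090068)² = 0.008112 (the z-rotation phases have unit modulus)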